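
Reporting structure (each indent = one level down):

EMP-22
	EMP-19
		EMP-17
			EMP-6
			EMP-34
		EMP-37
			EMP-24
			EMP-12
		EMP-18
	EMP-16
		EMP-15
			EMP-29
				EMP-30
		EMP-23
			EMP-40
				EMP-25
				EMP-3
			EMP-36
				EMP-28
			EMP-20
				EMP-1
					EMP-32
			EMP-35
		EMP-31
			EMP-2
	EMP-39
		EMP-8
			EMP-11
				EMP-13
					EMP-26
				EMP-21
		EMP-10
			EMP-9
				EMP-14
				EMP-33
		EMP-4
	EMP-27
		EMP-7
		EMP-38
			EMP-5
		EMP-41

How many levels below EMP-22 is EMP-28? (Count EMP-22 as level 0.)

4

Chain from EMP-28 up to EMP-22: EMP-28 → EMP-36 → EMP-23 → EMP-16 → EMP-22. That is 4 steps up, so EMP-28 is 4 levels below EMP-22.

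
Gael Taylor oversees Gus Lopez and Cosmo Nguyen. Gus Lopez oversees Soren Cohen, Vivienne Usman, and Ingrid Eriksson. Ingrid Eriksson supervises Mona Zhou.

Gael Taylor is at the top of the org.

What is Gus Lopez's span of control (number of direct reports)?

Gus Lopez directly manages Ingrid Eriksson, Soren Cohen, Vivienne Usman. That is 3 direct reports.

3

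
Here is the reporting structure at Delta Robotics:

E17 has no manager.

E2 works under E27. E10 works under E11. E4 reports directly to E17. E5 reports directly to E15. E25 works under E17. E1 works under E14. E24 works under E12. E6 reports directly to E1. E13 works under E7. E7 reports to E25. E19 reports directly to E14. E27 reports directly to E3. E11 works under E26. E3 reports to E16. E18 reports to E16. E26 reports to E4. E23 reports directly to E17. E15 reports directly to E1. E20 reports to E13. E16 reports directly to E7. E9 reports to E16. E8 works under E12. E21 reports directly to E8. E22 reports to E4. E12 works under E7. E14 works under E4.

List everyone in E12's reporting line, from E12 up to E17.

E12 reports to E7. E7 reports to E25. E25 reports to E17. E17 is at the top.

E12 -> E7 -> E25 -> E17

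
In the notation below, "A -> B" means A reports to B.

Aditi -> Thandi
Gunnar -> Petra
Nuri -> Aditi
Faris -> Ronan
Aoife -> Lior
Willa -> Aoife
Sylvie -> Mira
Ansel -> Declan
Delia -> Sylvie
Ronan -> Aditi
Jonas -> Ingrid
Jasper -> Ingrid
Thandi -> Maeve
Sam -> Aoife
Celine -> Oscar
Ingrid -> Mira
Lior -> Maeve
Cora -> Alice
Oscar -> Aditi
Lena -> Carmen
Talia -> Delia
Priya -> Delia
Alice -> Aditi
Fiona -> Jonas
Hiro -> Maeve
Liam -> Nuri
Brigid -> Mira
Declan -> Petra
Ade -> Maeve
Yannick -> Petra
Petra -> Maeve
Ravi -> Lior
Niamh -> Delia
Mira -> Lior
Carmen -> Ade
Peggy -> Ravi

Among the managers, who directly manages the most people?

Maeve

Direct-report counts: Maeve has 5; Petra has 3; Declan has 1; Ade has 1; Carmen has 1; Lior has 3; Ravi has 1; Mira has 3; Ingrid has 2; Jonas has 1; Sylvie has 1; Delia has 3; Aoife has 2; Thandi has 1; Aditi has 4; Oscar has 1; Nuri has 1; Alice has 1; Ronan has 1. The largest is 5, held by Maeve.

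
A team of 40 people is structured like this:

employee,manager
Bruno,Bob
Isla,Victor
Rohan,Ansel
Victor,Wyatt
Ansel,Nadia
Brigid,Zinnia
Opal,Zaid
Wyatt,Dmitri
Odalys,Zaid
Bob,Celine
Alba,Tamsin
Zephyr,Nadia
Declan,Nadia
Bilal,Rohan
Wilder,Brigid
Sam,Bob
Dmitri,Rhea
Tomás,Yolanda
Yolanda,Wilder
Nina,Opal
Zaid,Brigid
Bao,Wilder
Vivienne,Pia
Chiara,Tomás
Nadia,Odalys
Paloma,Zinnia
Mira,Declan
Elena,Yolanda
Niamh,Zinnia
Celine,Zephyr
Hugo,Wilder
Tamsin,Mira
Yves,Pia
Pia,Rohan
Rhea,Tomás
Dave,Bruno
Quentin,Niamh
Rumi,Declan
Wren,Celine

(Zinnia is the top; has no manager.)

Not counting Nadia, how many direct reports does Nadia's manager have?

0

Nadia reports to Odalys, and Odalys has no other direct reports. Nadia has 0 peers.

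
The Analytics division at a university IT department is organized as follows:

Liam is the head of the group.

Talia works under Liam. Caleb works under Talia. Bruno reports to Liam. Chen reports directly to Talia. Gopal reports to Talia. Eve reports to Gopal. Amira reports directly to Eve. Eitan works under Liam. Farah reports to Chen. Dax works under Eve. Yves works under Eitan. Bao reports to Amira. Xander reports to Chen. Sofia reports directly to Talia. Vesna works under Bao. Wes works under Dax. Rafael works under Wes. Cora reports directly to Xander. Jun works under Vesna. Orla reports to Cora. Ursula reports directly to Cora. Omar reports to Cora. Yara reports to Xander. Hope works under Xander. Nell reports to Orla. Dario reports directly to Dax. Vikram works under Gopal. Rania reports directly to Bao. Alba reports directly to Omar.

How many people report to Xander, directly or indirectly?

8

Xander directly manages Cora, Yara, Hope. Under Cora: Omar, Alba, Ursula, Orla, Nell (5). Yara has no reports. Hope has no reports. So Xander's organization is 3 direct reports plus everyone under them: 6 + 1 + 1 = 8.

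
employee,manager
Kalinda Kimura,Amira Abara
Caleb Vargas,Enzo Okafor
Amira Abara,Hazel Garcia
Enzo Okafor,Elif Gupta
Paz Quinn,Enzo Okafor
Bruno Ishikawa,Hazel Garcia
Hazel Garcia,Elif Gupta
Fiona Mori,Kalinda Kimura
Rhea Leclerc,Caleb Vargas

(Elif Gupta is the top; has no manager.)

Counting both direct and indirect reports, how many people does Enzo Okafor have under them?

Enzo Okafor directly manages Caleb Vargas, Paz Quinn. Under Caleb Vargas: Rhea Leclerc (1). Paz Quinn has no reports. So Enzo Okafor's organization is 2 direct reports plus everyone under them: 2 + 1 = 3.

3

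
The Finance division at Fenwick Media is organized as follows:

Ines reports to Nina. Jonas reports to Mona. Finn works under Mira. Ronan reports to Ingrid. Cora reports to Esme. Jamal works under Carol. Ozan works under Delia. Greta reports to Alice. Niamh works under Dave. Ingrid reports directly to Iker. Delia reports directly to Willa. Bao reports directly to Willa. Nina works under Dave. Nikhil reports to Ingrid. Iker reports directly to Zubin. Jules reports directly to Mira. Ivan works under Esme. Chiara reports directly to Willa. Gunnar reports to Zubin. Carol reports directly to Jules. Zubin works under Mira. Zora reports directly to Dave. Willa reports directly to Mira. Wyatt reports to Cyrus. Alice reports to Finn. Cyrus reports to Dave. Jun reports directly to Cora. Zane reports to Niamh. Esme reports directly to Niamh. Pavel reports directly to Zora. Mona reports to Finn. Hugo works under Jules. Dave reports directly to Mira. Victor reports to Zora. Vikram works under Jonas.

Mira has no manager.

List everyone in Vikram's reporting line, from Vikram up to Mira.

Vikram -> Jonas -> Mona -> Finn -> Mira

Vikram reports to Jonas. Jonas reports to Mona. Mona reports to Finn. Finn reports to Mira. Mira is at the top.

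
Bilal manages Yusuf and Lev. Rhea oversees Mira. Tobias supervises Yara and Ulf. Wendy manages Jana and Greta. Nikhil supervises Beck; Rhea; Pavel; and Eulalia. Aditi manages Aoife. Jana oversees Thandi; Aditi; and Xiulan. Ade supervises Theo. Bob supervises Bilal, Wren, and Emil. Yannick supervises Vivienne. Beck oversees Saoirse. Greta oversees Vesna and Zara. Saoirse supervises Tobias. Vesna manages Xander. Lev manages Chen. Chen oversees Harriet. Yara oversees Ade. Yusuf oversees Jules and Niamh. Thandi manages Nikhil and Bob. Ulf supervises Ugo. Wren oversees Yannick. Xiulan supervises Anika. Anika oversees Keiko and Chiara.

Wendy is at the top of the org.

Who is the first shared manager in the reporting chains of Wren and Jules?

Bob

Wren's chain of managers is Bob, Thandi, Jana, Wendy. Jules's chain of managers is Yusuf, Bilal, Bob, Thandi, Jana, Wendy. The first manager that appears in both chains is Bob.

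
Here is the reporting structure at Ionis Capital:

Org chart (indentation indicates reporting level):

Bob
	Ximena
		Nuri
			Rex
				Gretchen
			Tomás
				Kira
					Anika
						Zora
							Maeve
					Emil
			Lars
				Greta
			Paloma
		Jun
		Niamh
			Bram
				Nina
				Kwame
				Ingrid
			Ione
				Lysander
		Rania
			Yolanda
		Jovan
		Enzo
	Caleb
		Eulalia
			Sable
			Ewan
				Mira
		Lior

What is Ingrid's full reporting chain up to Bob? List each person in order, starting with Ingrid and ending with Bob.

Ingrid -> Bram -> Niamh -> Ximena -> Bob

Ingrid reports to Bram. Bram reports to Niamh. Niamh reports to Ximena. Ximena reports to Bob. Bob is at the top.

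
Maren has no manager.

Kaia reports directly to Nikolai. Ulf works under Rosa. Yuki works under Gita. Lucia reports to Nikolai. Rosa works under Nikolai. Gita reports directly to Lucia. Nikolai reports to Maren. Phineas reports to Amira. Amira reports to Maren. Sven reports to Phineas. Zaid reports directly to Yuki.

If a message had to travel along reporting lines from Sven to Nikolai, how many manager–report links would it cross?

Sven is 3 levels below Maren, and Nikolai is 1 level below Maren (their lowest common manager). The shortest path runs up from Sven to Maren and back down to Nikolai: 3 + 1 = 4 links.

4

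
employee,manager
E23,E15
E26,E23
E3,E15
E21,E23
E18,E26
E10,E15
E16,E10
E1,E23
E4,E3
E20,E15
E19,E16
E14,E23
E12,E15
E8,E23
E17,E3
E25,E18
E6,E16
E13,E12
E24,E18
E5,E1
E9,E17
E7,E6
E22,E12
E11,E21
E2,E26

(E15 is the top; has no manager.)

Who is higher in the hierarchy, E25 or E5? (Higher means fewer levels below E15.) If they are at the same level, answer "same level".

E25 is 4 levels below E15; E5 is 3. E5 is higher.

E5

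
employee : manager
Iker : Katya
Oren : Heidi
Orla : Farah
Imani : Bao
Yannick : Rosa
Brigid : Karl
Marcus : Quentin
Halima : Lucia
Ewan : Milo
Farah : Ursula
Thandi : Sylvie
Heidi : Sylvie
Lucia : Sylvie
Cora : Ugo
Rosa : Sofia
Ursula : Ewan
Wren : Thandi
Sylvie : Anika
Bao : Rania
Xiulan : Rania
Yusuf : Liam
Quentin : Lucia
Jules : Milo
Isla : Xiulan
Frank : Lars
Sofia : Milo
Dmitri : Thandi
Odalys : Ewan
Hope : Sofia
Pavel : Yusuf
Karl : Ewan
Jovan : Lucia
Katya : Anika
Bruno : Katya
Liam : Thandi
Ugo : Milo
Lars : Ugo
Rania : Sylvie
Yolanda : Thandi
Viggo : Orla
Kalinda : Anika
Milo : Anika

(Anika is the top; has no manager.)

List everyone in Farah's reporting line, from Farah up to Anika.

Farah -> Ursula -> Ewan -> Milo -> Anika

Farah reports to Ursula. Ursula reports to Ewan. Ewan reports to Milo. Milo reports to Anika. Anika is at the top.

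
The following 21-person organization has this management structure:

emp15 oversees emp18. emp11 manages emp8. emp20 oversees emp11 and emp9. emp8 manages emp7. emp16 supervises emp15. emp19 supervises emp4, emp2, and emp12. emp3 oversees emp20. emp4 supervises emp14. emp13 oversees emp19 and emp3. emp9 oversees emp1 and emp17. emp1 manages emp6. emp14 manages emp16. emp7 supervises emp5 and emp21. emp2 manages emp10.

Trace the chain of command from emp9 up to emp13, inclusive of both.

emp9 reports to emp20. emp20 reports to emp3. emp3 reports to emp13. emp13 is at the top.

emp9 -> emp20 -> emp3 -> emp13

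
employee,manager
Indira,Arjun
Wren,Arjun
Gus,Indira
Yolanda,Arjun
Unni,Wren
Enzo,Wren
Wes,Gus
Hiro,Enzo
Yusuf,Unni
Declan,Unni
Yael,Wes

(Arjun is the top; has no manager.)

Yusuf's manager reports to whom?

Wren

Yusuf reports to Unni, and Unni reports to Wren. So Yusuf's skip-level manager is Wren.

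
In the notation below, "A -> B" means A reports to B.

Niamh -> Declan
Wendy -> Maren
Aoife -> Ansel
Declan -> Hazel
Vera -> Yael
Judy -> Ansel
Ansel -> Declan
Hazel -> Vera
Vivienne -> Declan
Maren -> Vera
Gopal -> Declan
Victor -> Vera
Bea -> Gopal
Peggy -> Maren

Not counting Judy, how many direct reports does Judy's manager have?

1

Judy reports to Ansel. Ansel's other direct reports are Aoife — 1 peer.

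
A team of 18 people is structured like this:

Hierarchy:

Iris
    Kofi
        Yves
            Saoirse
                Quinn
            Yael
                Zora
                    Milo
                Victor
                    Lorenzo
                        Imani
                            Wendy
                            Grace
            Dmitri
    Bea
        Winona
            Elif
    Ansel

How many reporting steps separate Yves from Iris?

2

Chain from Yves up to Iris: Yves → Kofi → Iris. That is 2 steps up, so Yves is 2 levels below Iris.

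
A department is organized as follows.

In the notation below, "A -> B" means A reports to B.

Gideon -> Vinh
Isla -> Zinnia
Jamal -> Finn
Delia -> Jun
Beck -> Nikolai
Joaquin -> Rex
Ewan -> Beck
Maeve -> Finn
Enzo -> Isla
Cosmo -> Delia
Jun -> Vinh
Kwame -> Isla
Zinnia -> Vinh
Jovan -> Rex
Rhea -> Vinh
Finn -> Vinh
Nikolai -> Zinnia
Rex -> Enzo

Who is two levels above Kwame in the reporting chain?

Kwame reports to Isla, and Isla reports to Zinnia. So Kwame's skip-level manager is Zinnia.

Zinnia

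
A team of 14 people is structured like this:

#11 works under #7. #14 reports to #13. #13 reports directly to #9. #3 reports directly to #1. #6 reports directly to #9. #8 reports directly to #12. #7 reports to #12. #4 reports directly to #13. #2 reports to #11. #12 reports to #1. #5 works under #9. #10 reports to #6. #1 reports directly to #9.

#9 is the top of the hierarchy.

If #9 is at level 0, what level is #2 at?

Chain from #2 up to #9: #2 → #11 → #7 → #12 → #1 → #9. That is 5 steps up, so #2 is 5 levels below #9.

5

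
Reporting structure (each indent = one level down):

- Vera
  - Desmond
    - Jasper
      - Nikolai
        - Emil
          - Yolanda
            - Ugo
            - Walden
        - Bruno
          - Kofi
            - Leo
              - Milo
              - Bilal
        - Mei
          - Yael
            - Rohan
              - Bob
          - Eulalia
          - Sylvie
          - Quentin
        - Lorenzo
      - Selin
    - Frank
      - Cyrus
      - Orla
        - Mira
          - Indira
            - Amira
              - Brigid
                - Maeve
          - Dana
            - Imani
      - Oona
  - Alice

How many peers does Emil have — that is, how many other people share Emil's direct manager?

3

Emil reports to Nikolai. Nikolai's other direct reports are Bruno, Mei, Lorenzo — 3 peers.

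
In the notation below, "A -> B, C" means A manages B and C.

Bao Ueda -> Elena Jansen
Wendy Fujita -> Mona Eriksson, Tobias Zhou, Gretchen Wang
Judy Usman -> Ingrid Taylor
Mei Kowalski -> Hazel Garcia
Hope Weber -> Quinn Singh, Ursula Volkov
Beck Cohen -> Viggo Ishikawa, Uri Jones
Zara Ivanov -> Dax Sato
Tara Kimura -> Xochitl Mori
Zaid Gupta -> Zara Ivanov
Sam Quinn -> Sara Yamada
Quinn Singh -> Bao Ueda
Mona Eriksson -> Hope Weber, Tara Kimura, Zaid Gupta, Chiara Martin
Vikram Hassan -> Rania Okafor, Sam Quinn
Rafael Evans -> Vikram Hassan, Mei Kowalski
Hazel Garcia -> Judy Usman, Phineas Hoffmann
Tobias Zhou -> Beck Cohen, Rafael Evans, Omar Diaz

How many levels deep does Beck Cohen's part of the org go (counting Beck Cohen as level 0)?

1

The longest chain under Beck Cohen runs Beck Cohen → Uri Jones, which is 1 level below Beck Cohen.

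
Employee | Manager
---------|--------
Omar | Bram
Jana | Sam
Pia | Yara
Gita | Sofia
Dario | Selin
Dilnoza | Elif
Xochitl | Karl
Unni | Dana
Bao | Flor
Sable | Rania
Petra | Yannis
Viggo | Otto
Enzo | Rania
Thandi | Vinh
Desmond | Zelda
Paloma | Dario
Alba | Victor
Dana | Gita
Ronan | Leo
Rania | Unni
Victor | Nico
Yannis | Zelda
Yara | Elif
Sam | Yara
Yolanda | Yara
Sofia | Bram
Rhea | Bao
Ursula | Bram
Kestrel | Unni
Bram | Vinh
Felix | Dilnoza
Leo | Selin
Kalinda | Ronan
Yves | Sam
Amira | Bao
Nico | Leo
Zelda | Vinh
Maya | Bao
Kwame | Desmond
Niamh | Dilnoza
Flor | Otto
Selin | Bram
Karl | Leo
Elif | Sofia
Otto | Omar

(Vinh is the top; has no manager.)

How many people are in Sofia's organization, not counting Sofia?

17

Sofia directly manages Elif, Gita. Under Elif: Dilnoza, Felix, Niamh, Yara, Sam, Yves, Jana, Yolanda, Pia (9). Under Gita: Dana, Unni, Kestrel, Rania, Enzo, Sable (6). So Sofia's organization is 2 direct reports plus everyone under them: 10 + 7 = 17.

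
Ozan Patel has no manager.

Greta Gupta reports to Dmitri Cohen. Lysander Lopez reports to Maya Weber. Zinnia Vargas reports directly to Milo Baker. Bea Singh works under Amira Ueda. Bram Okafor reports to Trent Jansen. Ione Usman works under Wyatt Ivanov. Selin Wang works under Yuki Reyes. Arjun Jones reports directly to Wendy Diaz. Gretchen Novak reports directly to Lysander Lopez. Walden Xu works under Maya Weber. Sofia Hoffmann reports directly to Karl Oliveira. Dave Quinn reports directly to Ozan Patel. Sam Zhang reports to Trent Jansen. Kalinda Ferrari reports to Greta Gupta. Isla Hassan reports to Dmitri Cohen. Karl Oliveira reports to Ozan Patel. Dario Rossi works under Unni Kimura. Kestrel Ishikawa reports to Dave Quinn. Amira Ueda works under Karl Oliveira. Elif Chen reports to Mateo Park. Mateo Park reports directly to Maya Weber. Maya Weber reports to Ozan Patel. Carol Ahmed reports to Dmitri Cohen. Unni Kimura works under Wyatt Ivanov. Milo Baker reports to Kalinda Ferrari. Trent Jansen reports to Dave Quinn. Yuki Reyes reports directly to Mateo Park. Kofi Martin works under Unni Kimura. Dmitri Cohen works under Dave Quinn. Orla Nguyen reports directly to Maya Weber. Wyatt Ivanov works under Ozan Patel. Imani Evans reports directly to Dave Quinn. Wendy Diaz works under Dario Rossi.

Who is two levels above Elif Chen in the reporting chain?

Elif Chen reports to Mateo Park, and Mateo Park reports to Maya Weber. So Elif Chen's skip-level manager is Maya Weber.

Maya Weber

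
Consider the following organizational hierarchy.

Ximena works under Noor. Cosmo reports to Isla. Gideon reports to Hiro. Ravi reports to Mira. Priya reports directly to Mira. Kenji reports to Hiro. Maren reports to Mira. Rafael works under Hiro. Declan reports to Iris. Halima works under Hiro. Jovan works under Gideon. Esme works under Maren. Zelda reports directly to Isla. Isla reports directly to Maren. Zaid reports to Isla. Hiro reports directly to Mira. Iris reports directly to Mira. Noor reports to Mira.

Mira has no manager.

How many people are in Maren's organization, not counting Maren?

5

Maren directly manages Isla, Esme. Under Isla: Zelda, Zaid, Cosmo (3). Esme has no reports. So Maren's organization is 2 direct reports plus everyone under them: 4 + 1 = 5.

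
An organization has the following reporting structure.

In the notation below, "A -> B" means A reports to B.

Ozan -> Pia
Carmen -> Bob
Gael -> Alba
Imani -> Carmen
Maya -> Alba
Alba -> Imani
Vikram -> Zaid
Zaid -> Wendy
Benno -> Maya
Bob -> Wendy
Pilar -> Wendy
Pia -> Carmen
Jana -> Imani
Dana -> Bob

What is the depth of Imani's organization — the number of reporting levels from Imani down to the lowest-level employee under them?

3

The longest chain under Imani runs Imani → Alba → Maya → Benno, which is 3 levels below Imani.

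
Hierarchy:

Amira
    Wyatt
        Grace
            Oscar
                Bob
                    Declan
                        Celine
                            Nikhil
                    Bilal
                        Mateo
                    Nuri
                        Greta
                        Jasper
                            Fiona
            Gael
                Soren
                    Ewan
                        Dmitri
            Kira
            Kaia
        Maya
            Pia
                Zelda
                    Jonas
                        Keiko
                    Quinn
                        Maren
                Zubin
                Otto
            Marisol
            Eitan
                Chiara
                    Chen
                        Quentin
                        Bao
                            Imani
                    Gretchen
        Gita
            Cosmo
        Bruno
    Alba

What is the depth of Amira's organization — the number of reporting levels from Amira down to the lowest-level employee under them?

The longest chain under Amira runs Amira → Wyatt → Maya → Eitan → Chiara → Chen → Bao → Imani, which is 7 levels below Amira.

7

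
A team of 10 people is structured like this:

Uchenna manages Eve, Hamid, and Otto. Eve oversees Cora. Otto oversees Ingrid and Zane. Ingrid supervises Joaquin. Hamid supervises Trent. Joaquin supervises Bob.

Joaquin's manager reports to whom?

Joaquin reports to Ingrid, and Ingrid reports to Otto. So Joaquin's skip-level manager is Otto.

Otto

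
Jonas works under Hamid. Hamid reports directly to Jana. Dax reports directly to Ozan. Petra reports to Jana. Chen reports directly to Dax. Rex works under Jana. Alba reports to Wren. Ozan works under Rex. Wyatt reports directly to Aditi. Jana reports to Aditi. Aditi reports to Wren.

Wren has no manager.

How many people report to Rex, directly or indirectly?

Rex directly manages Ozan. Under Ozan: Dax, Chen (2). That's 3 in total.

3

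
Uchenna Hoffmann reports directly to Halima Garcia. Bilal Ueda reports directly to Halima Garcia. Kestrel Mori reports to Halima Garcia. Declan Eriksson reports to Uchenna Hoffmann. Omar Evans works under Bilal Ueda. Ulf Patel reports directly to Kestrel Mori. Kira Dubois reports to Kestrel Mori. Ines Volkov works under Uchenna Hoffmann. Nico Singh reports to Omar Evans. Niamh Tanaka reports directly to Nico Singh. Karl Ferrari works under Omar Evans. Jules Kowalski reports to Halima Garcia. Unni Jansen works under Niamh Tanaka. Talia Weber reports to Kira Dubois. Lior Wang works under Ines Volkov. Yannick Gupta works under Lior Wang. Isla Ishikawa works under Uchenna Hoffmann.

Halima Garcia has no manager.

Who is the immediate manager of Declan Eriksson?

Uchenna Hoffmann

Declan Eriksson reports directly to Uchenna Hoffmann.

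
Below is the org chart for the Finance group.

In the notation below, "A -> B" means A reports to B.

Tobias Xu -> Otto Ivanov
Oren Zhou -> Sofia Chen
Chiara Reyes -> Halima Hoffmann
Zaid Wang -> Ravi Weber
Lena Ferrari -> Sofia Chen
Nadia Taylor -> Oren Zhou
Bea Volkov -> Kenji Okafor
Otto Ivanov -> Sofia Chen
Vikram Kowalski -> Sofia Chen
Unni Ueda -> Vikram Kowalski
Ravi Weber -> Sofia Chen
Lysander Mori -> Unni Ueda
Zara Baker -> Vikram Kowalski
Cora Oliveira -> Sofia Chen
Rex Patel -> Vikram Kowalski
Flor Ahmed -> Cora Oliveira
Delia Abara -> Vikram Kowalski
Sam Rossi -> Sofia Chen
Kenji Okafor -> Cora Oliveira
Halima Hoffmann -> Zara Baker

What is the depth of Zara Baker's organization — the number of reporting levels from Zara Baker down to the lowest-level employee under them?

The longest chain under Zara Baker runs Zara Baker → Halima Hoffmann → Chiara Reyes, which is 2 levels below Zara Baker.

2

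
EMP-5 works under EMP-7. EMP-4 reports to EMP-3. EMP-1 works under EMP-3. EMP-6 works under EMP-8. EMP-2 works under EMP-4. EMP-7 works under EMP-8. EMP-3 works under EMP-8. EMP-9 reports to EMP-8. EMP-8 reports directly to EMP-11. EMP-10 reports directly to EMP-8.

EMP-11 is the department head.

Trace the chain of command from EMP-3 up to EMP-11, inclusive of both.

EMP-3 -> EMP-8 -> EMP-11

EMP-3 reports to EMP-8. EMP-8 reports to EMP-11. EMP-11 is at the top.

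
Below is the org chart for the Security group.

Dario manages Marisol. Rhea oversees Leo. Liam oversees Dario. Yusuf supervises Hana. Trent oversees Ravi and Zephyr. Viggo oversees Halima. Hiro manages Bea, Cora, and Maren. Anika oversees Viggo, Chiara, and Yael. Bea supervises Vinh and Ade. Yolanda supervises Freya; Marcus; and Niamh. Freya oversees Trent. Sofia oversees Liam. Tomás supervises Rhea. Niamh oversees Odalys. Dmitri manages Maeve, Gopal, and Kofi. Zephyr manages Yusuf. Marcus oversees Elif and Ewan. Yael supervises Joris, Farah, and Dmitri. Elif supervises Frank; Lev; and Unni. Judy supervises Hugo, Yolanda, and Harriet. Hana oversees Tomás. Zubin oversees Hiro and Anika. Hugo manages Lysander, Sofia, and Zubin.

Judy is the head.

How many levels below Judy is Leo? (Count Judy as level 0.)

9

Chain from Leo up to Judy: Leo → Rhea → Tomás → Hana → Yusuf → Zephyr → Trent → Freya → Yolanda → Judy. That is 9 steps up, so Leo is 9 levels below Judy.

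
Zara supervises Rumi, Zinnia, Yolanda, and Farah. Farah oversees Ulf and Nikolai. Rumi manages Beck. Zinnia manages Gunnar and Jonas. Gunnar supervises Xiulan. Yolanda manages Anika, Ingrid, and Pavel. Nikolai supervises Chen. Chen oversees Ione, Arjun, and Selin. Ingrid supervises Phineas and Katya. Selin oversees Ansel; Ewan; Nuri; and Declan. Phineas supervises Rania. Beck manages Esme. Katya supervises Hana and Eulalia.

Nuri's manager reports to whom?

Chen

Nuri reports to Selin, and Selin reports to Chen. So Nuri's skip-level manager is Chen.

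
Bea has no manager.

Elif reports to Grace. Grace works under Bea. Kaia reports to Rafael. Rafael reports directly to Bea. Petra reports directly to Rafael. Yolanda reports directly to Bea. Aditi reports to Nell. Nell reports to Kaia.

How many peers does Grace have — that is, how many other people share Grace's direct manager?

Grace reports to Bea. Bea's other direct reports are Rafael, Yolanda — 2 peers.

2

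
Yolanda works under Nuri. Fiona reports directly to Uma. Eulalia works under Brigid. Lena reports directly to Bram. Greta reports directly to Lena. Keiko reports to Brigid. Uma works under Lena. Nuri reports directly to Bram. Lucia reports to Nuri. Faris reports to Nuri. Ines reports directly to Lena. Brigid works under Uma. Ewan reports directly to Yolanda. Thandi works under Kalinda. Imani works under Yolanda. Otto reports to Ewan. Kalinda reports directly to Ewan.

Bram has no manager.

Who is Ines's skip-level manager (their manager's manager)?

Ines reports to Lena, and Lena reports to Bram. So Ines's skip-level manager is Bram.

Bram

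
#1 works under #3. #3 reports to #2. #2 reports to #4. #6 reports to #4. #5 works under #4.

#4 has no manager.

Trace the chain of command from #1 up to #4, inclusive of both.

#1 -> #3 -> #2 -> #4

#1 reports to #3. #3 reports to #2. #2 reports to #4. #4 is at the top.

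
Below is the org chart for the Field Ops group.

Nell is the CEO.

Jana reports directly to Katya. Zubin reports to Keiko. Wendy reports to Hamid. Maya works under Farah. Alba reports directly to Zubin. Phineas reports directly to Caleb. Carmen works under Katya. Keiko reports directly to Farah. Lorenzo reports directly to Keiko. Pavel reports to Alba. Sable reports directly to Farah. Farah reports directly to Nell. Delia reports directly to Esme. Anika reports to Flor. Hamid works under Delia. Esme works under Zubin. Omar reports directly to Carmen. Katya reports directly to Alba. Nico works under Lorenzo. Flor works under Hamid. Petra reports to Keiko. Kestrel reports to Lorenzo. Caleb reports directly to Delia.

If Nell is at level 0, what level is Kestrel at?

4

Chain from Kestrel up to Nell: Kestrel → Lorenzo → Keiko → Farah → Nell. That is 4 steps up, so Kestrel is 4 levels below Nell.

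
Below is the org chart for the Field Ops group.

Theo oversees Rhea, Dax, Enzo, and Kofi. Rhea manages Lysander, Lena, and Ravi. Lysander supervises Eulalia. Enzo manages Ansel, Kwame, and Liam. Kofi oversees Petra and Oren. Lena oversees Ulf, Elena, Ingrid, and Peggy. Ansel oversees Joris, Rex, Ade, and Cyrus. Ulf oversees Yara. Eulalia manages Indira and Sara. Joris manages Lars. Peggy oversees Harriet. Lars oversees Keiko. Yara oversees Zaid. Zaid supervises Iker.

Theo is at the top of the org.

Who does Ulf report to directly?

Ulf reports directly to Lena.

Lena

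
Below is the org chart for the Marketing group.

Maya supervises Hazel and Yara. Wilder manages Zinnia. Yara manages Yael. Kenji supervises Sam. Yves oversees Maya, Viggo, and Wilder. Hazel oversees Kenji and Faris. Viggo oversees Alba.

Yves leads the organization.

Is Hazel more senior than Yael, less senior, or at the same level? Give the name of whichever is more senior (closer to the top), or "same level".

Hazel

Hazel is 2 levels below Yves; Yael is 3. Hazel is higher.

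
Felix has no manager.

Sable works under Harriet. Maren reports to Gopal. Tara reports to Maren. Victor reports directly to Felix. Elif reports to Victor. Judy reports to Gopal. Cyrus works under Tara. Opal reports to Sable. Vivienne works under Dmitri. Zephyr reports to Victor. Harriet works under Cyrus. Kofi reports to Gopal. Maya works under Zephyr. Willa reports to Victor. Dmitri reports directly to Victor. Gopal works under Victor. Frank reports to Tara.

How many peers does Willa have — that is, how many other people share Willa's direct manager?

Willa reports to Victor. Victor's other direct reports are Gopal, Elif, Zephyr, Dmitri — 4 peers.

4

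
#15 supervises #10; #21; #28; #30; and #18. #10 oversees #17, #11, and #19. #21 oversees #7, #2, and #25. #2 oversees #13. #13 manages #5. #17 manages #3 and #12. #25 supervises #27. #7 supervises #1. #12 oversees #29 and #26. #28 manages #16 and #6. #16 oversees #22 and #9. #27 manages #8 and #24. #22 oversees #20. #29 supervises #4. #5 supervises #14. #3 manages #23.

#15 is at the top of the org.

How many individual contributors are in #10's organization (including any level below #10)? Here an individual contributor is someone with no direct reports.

5

The people in #10's organization with no one reporting to them are #11, #19, #23, #26, #4. That is 5.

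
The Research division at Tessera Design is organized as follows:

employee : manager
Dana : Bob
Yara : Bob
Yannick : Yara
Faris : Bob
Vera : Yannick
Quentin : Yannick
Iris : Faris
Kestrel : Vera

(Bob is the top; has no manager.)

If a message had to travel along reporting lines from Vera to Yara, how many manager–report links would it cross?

2

Vera is in Yara's organization: the chain from Vera up to Yara is Vera → Yannick → Yara, which is 2 links.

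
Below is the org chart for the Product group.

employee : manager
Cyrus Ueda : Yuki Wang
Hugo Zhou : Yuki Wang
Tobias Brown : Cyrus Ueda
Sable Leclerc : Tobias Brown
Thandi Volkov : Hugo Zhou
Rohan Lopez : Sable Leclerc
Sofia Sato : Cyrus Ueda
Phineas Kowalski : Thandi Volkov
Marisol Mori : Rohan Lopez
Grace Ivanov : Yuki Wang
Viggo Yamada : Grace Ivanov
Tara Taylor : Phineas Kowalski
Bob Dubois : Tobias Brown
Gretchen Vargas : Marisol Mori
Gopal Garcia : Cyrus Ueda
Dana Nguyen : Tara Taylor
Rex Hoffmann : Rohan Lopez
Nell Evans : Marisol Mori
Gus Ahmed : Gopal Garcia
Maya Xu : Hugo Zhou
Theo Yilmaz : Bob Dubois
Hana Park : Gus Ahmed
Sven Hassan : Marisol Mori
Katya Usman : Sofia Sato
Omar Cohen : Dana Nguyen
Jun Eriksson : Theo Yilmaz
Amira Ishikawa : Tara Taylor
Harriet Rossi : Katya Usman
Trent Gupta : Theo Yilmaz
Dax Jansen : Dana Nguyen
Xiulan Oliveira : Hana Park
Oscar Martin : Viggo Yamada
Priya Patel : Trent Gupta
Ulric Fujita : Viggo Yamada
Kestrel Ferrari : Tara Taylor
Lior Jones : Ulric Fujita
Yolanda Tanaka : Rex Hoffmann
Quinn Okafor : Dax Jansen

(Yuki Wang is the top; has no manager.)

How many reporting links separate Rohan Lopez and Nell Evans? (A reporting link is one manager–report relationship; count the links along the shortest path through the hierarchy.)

2

Nell Evans is in Rohan Lopez's organization: the chain from Nell Evans up to Rohan Lopez is Nell Evans → Marisol Mori → Rohan Lopez, which is 2 links.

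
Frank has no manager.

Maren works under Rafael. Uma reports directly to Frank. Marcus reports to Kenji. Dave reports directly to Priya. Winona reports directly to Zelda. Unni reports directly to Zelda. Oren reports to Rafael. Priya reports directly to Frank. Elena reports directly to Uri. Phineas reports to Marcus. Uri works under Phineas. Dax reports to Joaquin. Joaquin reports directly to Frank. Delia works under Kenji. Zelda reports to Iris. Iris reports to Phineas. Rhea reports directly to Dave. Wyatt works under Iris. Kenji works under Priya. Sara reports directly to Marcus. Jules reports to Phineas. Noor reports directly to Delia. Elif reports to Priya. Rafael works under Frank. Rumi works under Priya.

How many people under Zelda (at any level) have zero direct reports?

The people in Zelda's organization with no one reporting to them are Unni, Winona. That is 2.

2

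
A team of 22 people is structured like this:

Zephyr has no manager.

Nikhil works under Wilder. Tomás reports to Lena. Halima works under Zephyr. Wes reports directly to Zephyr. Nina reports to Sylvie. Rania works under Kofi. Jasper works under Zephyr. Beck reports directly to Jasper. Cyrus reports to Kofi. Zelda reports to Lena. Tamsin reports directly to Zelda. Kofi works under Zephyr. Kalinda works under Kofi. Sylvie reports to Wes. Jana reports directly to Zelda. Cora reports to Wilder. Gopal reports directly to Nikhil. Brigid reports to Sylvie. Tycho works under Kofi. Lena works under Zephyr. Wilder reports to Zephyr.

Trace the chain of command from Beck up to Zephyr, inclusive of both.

Beck reports to Jasper. Jasper reports to Zephyr. Zephyr is at the top.

Beck -> Jasper -> Zephyr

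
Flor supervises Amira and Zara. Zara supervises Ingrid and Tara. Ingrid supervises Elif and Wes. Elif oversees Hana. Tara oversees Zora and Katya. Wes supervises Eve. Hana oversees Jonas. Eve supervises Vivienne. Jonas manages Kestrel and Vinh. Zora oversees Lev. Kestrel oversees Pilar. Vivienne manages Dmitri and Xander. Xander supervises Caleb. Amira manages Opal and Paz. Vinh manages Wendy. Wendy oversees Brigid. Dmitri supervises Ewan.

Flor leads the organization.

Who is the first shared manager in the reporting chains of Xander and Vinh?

Ingrid

Xander's chain of managers is Vivienne, Eve, Wes, Ingrid, Zara, Flor. Vinh's chain of managers is Jonas, Hana, Elif, Ingrid, Zara, Flor. The first manager that appears in both chains is Ingrid.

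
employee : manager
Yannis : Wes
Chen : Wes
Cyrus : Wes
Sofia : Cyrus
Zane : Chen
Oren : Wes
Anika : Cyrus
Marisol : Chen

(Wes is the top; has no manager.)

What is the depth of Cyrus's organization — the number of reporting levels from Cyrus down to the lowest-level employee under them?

The longest chain under Cyrus runs Cyrus → Anika, which is 1 level below Cyrus.

1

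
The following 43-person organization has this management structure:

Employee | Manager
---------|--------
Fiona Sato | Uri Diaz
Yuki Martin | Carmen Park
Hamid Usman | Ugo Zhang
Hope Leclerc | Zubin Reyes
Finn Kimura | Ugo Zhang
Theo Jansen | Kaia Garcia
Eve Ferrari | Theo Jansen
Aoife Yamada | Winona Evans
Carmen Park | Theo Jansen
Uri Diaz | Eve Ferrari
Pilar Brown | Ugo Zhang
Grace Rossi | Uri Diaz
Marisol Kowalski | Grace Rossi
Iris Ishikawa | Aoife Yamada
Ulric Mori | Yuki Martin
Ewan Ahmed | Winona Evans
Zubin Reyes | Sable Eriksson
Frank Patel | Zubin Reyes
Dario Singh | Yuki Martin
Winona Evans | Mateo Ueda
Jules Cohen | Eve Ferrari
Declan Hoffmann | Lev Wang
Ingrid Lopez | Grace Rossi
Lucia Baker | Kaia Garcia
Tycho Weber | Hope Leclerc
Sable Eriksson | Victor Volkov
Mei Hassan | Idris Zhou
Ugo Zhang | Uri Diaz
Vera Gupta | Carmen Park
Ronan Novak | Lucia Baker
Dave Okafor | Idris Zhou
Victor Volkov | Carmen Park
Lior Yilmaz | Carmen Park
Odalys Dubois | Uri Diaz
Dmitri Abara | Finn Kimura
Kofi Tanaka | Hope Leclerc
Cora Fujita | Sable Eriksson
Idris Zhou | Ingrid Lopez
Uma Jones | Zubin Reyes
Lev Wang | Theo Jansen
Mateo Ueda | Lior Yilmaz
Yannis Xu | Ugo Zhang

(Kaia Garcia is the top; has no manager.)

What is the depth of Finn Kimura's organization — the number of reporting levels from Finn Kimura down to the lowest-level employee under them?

1

The longest chain under Finn Kimura runs Finn Kimura → Dmitri Abara, which is 1 level below Finn Kimura.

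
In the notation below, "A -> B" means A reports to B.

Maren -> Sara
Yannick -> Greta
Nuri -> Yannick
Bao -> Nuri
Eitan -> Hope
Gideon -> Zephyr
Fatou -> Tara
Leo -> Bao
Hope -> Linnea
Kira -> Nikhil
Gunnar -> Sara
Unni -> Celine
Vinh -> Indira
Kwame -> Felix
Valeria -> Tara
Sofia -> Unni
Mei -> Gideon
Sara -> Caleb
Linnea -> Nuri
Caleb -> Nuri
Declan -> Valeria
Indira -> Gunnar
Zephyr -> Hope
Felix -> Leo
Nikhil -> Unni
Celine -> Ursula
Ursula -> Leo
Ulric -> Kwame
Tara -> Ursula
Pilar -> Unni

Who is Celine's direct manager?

Celine reports directly to Ursula.

Ursula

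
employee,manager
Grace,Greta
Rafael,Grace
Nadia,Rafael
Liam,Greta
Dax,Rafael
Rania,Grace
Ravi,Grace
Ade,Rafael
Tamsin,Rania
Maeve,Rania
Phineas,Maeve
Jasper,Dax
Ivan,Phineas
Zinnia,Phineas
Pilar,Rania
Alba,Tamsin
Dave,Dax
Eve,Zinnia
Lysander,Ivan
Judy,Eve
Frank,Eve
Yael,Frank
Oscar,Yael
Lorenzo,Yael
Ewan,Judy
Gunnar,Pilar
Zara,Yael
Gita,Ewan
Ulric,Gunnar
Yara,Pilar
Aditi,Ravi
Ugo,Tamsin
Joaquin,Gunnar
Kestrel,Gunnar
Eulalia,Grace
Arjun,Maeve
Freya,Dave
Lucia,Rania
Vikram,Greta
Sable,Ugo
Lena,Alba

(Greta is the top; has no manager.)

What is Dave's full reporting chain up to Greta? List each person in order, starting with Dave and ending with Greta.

Dave -> Dax -> Rafael -> Grace -> Greta

Dave reports to Dax. Dax reports to Rafael. Rafael reports to Grace. Grace reports to Greta. Greta is at the top.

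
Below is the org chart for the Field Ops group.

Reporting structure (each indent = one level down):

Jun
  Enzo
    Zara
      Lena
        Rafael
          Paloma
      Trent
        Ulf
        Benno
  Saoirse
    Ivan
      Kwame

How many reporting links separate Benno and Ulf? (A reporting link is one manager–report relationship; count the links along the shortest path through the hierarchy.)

2

Benno is 1 level below Trent, and Ulf is 1 level below Trent (their lowest common manager). The shortest path runs up from Benno to Trent and back down to Ulf: 1 + 1 = 2 links.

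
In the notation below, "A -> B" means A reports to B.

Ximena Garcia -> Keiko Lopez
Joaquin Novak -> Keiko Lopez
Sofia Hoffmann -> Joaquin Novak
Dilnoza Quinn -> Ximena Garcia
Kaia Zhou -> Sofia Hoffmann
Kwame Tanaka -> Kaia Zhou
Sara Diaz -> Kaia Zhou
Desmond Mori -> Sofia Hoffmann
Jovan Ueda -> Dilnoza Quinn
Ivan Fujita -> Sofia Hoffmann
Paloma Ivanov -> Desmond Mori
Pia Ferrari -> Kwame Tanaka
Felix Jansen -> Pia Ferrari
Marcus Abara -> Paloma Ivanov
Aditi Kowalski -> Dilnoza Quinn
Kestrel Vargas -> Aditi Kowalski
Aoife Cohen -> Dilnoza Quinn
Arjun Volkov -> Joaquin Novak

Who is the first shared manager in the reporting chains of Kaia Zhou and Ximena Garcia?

Kaia Zhou's chain of managers is Sofia Hoffmann, Joaquin Novak, Keiko Lopez. Ximena Garcia's chain of managers is Keiko Lopez. The first manager that appears in both chains is Keiko Lopez.

Keiko Lopez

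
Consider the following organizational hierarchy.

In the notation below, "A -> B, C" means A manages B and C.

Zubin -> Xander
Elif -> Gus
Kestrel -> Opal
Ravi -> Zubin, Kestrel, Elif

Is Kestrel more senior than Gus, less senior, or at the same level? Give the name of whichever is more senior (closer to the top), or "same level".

Kestrel

Kestrel is 1 level below Ravi; Gus is 2. Kestrel is higher.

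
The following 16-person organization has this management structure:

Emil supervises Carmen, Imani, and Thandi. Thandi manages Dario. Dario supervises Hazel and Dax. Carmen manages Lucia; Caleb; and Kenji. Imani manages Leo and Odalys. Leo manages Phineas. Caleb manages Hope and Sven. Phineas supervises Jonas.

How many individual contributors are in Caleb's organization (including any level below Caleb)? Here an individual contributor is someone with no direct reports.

The people in Caleb's organization with no one reporting to them are Sven, Hope. That is 2.

2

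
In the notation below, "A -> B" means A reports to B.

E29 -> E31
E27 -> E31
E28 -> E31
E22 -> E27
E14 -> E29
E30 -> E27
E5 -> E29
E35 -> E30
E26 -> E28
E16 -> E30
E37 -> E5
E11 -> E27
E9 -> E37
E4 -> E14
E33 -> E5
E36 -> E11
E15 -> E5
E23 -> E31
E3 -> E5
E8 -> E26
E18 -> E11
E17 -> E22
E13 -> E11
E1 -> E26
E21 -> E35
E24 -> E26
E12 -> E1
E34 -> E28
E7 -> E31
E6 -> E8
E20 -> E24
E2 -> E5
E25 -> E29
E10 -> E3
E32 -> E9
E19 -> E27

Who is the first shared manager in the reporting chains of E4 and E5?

E4's chain of managers is E14, E29, E31. E5's chain of managers is E29, E31. The first manager that appears in both chains is E29.

E29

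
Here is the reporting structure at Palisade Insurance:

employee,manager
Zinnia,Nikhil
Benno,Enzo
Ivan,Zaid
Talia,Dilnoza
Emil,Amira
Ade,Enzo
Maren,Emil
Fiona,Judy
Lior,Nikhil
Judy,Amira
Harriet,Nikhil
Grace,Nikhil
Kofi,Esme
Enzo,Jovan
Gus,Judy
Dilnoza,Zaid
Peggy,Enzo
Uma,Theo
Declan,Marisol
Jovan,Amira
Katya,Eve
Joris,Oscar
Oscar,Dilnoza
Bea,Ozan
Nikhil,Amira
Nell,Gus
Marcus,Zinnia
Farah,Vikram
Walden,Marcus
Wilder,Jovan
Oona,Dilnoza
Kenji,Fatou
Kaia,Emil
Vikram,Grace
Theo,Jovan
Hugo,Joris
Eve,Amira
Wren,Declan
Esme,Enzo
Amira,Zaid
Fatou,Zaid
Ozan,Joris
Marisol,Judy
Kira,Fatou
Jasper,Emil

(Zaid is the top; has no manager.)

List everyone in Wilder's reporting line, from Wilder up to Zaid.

Wilder -> Jovan -> Amira -> Zaid

Wilder reports to Jovan. Jovan reports to Amira. Amira reports to Zaid. Zaid is at the top.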